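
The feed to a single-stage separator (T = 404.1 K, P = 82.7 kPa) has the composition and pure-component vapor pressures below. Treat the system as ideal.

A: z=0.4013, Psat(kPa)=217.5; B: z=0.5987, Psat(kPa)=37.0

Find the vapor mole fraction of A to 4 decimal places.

y_A = 0.6659

Raoult's law: Kᵢ = Pᵢˢᵃᵗ/P = Pᵢˢᵃᵗ/82.7.
  K_A = 217.5/82.7 = 2.629988, K_B = 37.0/82.7 = 0.447400
Material balance + equilibrium reduce to Σ zᵢ(Kᵢ−1)/(1+ψ(Kᵢ−1)) = 0.
g(0) = ΣzᵢKᵢ − 1 = 0.3233 and g(1) = 1 − Σzᵢ/Kᵢ = -0.4908, so a root lies in (0, 1).
Binary case is linear: z₁(K₁−1)(1+ψ(K₂−1)) + z₂(K₂−1)(1+ψ(K₁−1)) = 0
⇒ ψ = [z₁(K₁−1)+z₂(K₂−1)] / [−(K₁−1)(K₂−1)] = 0.32327/0.90073 = 0.3589
Compositions from xᵢ = zᵢ/(1+ψ(Kᵢ−1)), yᵢ = Kᵢxᵢ:
  A: x = 0.2532, y = 0.6659
  B: x = 0.7468, y = 0.3341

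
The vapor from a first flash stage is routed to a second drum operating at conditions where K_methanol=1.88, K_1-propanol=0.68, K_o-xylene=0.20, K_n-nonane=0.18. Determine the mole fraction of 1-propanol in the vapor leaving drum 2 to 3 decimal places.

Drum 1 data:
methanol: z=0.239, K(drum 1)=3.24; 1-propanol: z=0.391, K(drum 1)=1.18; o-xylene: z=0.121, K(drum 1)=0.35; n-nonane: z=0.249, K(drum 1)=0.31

y_1-propanol (drum 2) = 0.311

Drum 1:
Newton–Raphson from ψ₁ = 0.33:
  ψ₁ = 0.330: g = 0.0517, g' = -0.689 → ψ₁ = 0.405
  ψ₁ = 0.405: g = 0.0011, g' = -0.663 → ψ₁ = 0.407
Converged at ψ₁ = 0.407.
Drum-1 compositions:
  methanol: x = 0.125, y = 0.405
  1-propanol: x = 0.364, y = 0.430
  o-xylene: x = 0.164, y = 0.058
  n-nonane: x = 0.346, y = 0.107
Drum-2 feed = drum-1 vapor: z₂ = (0.4052, 0.4299, 0.0576, 0.1073).
Drum 2:
Material balance + equilibrium reduce to Σ zᵢ(Kᵢ−1)/(1+ψ₂(Kᵢ−1)) = 0.
Check two-phase: ΣzᵢKᵢ = 1.085 > 1 and Σzᵢ/Kᵢ = 1.732 > 1, so g(0) = 0.085 > 0 and g(1) = -0.732 < 0.
Newton–Raphson from ψ₂ = 0.5:
  ψ₂ = 0.500: g = -0.1420, g' = -0.523 → ψ₂ = 0.229
  ψ₂ = 0.229: g = -0.0162, g' = -0.433 → ψ₂ = 0.191
Converged at ψ₂ = 0.191.
  methanol: x = 0.347, y = 0.652
  1-propanol: x = 0.458, y = 0.311
  o-xylene: x = 0.068, y = 0.014
  n-nonane: x = 0.127, y = 0.023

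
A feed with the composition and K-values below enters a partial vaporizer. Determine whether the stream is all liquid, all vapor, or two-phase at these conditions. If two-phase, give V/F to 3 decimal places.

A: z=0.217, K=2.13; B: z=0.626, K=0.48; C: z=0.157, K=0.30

all liquid

ΣzᵢKᵢ = 0.810; Σzᵢ/Kᵢ = 1.929.
Since ΣzᵢKᵢ < 1 the mixture is below its bubble point — single liquid phase.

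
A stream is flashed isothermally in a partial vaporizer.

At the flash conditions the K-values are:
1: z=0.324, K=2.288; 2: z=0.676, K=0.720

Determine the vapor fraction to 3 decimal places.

ψ = 0.632

Rachford–Rice: g(ψ) = Σ zᵢ(Kᵢ−1)/(1+ψ(Kᵢ−1)) = 0.
Check two-phase: ΣzᵢKᵢ = 1.228 > 1 and Σzᵢ/Kᵢ = 1.080 > 1, so g(0) = 0.228 > 0 and g(1) = -0.080 < 0.
Binary case is linear: z₁(K₁−1)(1+ψ(K₂−1)) + z₂(K₂−1)(1+ψ(K₁−1)) = 0
⇒ ψ = [z₁(K₁−1)+z₂(K₂−1)] / [−(K₁−1)(K₂−1)] = 0.2280/0.3606 = 0.632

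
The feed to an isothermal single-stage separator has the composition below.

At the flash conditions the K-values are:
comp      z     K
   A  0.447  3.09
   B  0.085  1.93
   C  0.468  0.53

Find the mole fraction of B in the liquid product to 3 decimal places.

x_B = 0.047

Let β = V/F and solve Σ zᵢ(Kᵢ−1)/(1+β(Kᵢ−1)) = 0.
Feasibility: ΣzᵢKᵢ = 1.793, Σzᵢ/Kᵢ = 1.072 — both > 1, two phases present.
Iterate (Newton) starting at β = 0.42:
  β = 0.420: g = 0.2803, g' = -0.752 → β = 0.793
  β = 0.793: g = 0.0466, g' = -0.564 → β = 0.875
Converged at β = 0.875.
Compositions from xᵢ = zᵢ/(1+β(Kᵢ−1)), yᵢ = Kᵢxᵢ:
  A: x = 0.158, y = 0.488
  B: x = 0.047, y = 0.090
  C: x = 0.795, y = 0.421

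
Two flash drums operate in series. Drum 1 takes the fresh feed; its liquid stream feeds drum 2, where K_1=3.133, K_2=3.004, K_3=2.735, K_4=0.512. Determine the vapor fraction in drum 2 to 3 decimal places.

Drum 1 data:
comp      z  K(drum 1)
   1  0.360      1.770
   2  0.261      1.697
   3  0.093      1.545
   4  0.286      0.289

V/F (drum 2) = 0.777

Drum 1:
Material balance + equilibrium reduce to Σ zᵢ(Kᵢ−1)/(1+ψ₁(Kᵢ−1)) = 0.
Check two-phase: ΣzᵢKᵢ = 1.306 > 1 and Σzᵢ/Kᵢ = 1.407 > 1, so g(0) = 0.306 > 0 and g(1) = -0.407 < 0.
Newton iteration, ψ₁⁰ = 0.5:
  ψ₁ = 0.500: g = 0.0594, g' = -0.546 → ψ₁ = 0.609
  ψ₁ = 0.609: g = -0.0040, g' = -0.626 → ψ₁ = 0.602
Converged at ψ₁ = 0.602.
Drum-1 compositions:
  1: x = 0.246, y = 0.435
  2: x = 0.184, y = 0.312
  3: x = 0.070, y = 0.108
  4: x = 0.500, y = 0.145
Drum-2 feed = drum-1 liquid: z₂ = (0.2459, 0.1838, 0.0700, 0.5002).
Drum 2:
Rachford–Rice: g(ψ₂) = Σ zᵢ(Kᵢ−1)/(1+ψ₂(Kᵢ−1)) = 0.
g(0) = ΣzᵢKᵢ − 1 = 0.770 and g(1) = 1 − Σzᵢ/Kᵢ = -0.142, so a root lies in (0, 1).
Newton–Raphson from ψ₂ = 0.5:
  ψ₂ = 0.500: g = 0.1800, g' = -0.715 → ψ₂ = 0.752
  ψ₂ = 0.752: g = 0.0156, g' = -0.619 → ψ₂ = 0.777
Converged at ψ₂ = 0.777.
  1: x = 0.093, y = 0.290
  2: x = 0.072, y = 0.216
  3: x = 0.030, y = 0.082
  4: x = 0.806, y = 0.413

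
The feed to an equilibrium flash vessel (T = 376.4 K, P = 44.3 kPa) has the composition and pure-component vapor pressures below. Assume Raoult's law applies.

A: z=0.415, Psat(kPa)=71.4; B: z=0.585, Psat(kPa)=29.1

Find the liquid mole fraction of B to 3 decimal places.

Raoult's law: Kᵢ = Pᵢˢᵃᵗ/P = Pᵢˢᵃᵗ/44.3.
  K_A = 71.4/44.3 = 1.61174, K_B = 29.1/44.3 = 0.65688
Binary case is linear: z₁(K₁−1)(1+V/F(K₂−1)) + z₂(K₂−1)(1+V/F(K₁−1)) = 0
⇒ V/F = [z₁(K₁−1)+z₂(K₂−1)] / [−(K₁−1)(K₂−1)] = 0.0531/0.2099 = 0.253
Compositions from xᵢ = zᵢ/(1+V/F(Kᵢ−1)), yᵢ = Kᵢxᵢ:
  A: x = 0.359, y = 0.579
  B: x = 0.641, y = 0.421

x_B = 0.641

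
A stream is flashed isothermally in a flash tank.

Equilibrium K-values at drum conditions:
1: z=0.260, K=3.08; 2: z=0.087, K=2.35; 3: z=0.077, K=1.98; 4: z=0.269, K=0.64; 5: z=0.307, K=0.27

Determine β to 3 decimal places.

β = 0.395

Material balance + equilibrium reduce to Σ zᵢ(Kᵢ−1)/(1+β(Kᵢ−1)) = 0.
g(0) = ΣzᵢKᵢ − 1 = 0.413 and g(1) = 1 − Σzᵢ/Kᵢ = -0.718, so a root lies in (0, 1).
Newton iteration, β⁰ = 0.5:
  β = 0.500: g = -0.0852, g' = -0.818 → β = 0.396
  β = 0.396: g = -0.0006, g' = -0.815 → β = 0.395
Converged at β = 0.395.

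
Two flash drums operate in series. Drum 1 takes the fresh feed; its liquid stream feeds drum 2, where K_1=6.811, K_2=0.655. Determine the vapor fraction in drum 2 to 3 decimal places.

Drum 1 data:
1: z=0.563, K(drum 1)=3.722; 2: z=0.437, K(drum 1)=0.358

Drum 1:
Binary case is linear: z₁(K₁−1)(1+ψ₁(K₂−1)) + z₂(K₂−1)(1+ψ₁(K₁−1)) = 0
⇒ ψ₁ = [z₁(K₁−1)+z₂(K₂−1)] / [−(K₁−1)(K₂−1)] = 1.2519/1.7475 = 0.716
Drum-1 compositions:
  1: x = 0.191, y = 0.710
  2: x = 0.809, y = 0.290
Drum-2 feed = drum-1 liquid: z₂ = (0.1908, 0.8092).
Drum 2:
Let ψ₂ = V/F and solve Σ zᵢ(Kᵢ−1)/(1+ψ₂(Kᵢ−1)) = 0.
Feasibility: ΣzᵢKᵢ = 1.830, Σzᵢ/Kᵢ = 1.263 — both > 1, two phases present.
Binary case is linear: z₁(K₁−1)(1+ψ₂(K₂−1)) + z₂(K₂−1)(1+ψ₂(K₁−1)) = 0
⇒ ψ₂ = [z₁(K₁−1)+z₂(K₂−1)] / [−(K₁−1)(K₂−1)] = 0.8298/2.0048 = 0.414
  1: x = 0.056, y = 0.382
  2: x = 0.944, y = 0.618

V/F (drum 2) = 0.414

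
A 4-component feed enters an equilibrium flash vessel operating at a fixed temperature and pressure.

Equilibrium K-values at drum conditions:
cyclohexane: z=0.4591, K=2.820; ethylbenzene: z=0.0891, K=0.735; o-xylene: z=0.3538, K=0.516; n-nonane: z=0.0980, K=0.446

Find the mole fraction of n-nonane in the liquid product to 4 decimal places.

x_n-nonane = 0.1578

Material balance + equilibrium reduce to Σ zᵢ(Kᵢ−1)/(1+ψ(Kᵢ−1)) = 0.
Feasibility: ΣzᵢKᵢ = 1.5864, Σzᵢ/Kᵢ = 1.1894 — both > 1, two phases present.
Iterate (Newton) starting at ψ = 0.5:
  ψ = 0.5000: g = 0.10925, g' = -0.6270 → ψ = 0.6743
  ψ = 0.6743: g = 0.00557, g' = -0.5751 → ψ = 0.6839
Converged at ψ = 0.6839.
Compositions from xᵢ = zᵢ/(1+ψ(Kᵢ−1)), yᵢ = Kᵢxᵢ:
  cyclohexane: x = 0.2045, y = 0.5767
  ethylbenzene: x = 0.1088, y = 0.0800
  o-xylene: x = 0.5289, y = 0.2729
  n-nonane: x = 0.1578, y = 0.0704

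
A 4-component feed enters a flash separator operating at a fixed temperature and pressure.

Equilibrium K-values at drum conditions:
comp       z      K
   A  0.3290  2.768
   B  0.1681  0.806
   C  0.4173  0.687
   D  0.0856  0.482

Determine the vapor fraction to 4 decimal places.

Rachford–Rice: g(ψ) = Σ zᵢ(Kᵢ−1)/(1+ψ(Kᵢ−1)) = 0.
Check two-phase: ΣzᵢKᵢ = 1.3741 > 1 and Σzᵢ/Kᵢ = 1.1124 > 1, so g(0) = 0.3741 > 0 and g(1) = -0.1124 < 0.
Iterate (Newton) starting at ψ = 0.5:
  ψ = 0.5000: g = 0.05794, g' = -0.3968 → ψ = 0.6460
  ψ = 0.6460: g = 0.00389, g' = -0.3485 → ψ = 0.6572
Converged at ψ = 0.6572.

ψ = 0.6572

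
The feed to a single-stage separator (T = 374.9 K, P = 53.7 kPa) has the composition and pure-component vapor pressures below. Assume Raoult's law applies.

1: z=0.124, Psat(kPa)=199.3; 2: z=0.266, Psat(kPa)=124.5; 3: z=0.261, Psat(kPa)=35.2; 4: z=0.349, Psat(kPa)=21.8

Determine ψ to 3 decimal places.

Raoult's law: Kᵢ = Pᵢˢᵃᵗ/P = Pᵢˢᵃᵗ/53.7.
  K_1 = 199.3/53.7 = 3.71136, K_2 = 124.5/53.7 = 2.31844, K_3 = 35.2/53.7 = 0.65549, K_4 = 21.8/53.7 = 0.40596
Rachford–Rice: g(ψ) = Σ zᵢ(Kᵢ−1)/(1+ψ(Kᵢ−1)) = 0.
Feasibility: ΣzᵢKᵢ = 1.390, Σzᵢ/Kᵢ = 1.406 — both > 1, two phases present.
Newton–Raphson from ψ = 0.58:
  ψ = 0.580: g = -0.0992, g' = -0.621 → ψ = 0.420
  ψ = 0.420: g = 0.0014, g' = -0.652 → ψ = 0.422
Converged at ψ = 0.422.

ψ = 0.422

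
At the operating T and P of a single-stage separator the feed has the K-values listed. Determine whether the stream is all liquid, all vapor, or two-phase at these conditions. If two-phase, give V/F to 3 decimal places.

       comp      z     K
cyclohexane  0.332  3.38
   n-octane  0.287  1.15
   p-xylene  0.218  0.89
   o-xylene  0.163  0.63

all vapor

ΣzᵢKᵢ = 1.749; Σzᵢ/Kᵢ = 0.851.
Since Σzᵢ/Kᵢ < 1 the mixture is above its dew point — single vapor phase.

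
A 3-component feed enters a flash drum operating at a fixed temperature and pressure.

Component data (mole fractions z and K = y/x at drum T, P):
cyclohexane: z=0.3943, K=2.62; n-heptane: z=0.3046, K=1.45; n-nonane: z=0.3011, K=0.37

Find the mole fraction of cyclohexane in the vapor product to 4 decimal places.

y_cyclohexane = 0.4515

Rachford–Rice: g(ψ) = Σ zᵢ(Kᵢ−1)/(1+ψ(Kᵢ−1)) = 0.
Check two-phase: ΣzᵢKᵢ = 1.5861 > 1 and Σzᵢ/Kᵢ = 1.1743 > 1, so g(0) = 0.5861 > 0 and g(1) = -0.1743 < 0.
Newton–Raphson from ψ = 0.63:
  ψ = 0.6300: g = 0.10839, g' = -0.6195 → ψ = 0.8050
  ψ = 0.8050: g = -0.00702, g' = -0.7201 → ψ = 0.7952
Converged at ψ = 0.7952.
Compositions from xᵢ = zᵢ/(1+ψ(Kᵢ−1)), yᵢ = Kᵢxᵢ:
  cyclohexane: x = 0.1723, y = 0.4515
  n-heptane: x = 0.2243, y = 0.3253
  n-nonane: x = 0.6033, y = 0.2232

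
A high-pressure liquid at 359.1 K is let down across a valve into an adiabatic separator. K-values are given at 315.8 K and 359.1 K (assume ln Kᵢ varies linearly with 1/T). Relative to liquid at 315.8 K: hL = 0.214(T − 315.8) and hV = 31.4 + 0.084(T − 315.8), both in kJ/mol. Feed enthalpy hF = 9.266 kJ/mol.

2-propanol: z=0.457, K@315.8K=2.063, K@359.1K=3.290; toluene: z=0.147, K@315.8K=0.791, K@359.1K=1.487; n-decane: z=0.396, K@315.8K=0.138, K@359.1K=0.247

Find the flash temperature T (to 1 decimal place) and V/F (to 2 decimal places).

T = 323.6 K, V/F = 0.25

Adiabatic flash: solve Rachford–Rice at each trial T, then check hF = ψ·hV(T) + (1−ψ)·hL(T).
  T = 315.8 K: K = (2.063, 0.791, 0.138), RR gives ψ = 0.144, H_out = 4.517 kJ/mol
  T = 359.1 K: K = (3.290, 1.487, 0.247), RR gives ψ = 0.559, H_out = 23.679 kJ/mol
  T = 337.5 K: K = (2.646, 1.108, 0.188), RR gives ψ = 0.393, H_out = 15.871 kJ/mol
  T = 326.6 K: K = (2.345, 0.940, 0.162), RR gives ψ = 0.284, H_out = 10.838 kJ/mol
  T = 321.2 K: K = (2.202, 0.864, 0.150), RR gives ψ = 0.219, H_out = 7.891 kJ/mol
  T = 323.9 K: K = (2.273, 0.902, 0.156), RR gives ψ = 0.253, H_out = 9.410 kJ/mol
  T = 322.5 K: K = (2.236, 0.882, 0.153), RR gives ψ = 0.236, H_out = 8.635 kJ/mol
Linear interpolation between T = 322.5 (H_out = 8.635) and T = 323.9 (H_out = 9.410) on hF = 9.266 gives T ≈ 323.6 K, at which ψ = 0.25.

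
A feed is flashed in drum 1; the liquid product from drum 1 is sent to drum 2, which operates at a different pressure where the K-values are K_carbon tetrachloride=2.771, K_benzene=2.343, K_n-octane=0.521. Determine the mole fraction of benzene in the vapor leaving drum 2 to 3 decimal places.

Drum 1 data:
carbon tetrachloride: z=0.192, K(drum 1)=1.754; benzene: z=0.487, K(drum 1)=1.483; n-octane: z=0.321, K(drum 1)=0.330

Drum 1:
Material balance + equilibrium reduce to Σ zᵢ(Kᵢ−1)/(1+ψ₁(Kᵢ−1)) = 0.
g(0) = ΣzᵢKᵢ − 1 = 0.165 and g(1) = 1 − Σzᵢ/Kᵢ = -0.411, so a root lies in (0, 1).
Newton–Raphson from ψ₁ = 0.39:
  ψ₁ = 0.390: g = 0.0187, g' = -0.410 → ψ₁ = 0.436
  ψ₁ = 0.436: g = -0.0004, g' = -0.427 → ψ₁ = 0.435
Converged at ψ₁ = 0.435.
Drum-1 compositions:
  carbon tetrachloride: x = 0.145, y = 0.254
  benzene: x = 0.402, y = 0.597
  n-octane: x = 0.453, y = 0.149
Drum-2 feed = drum-1 liquid: z₂ = (0.1446, 0.4025, 0.4529).
Drum 2:
Rachford–Rice: g(ψ₂) = Σ zᵢ(Kᵢ−1)/(1+ψ₂(Kᵢ−1)) = 0.
g(0) = ΣzᵢKᵢ − 1 = 0.580 and g(1) = 1 − Σzᵢ/Kᵢ = -0.093, so a root lies in (0, 1).
Newton iteration, ψ₂⁰ = 0.5:
  ψ₂ = 0.500: g = 0.1740, g' = -0.567 → ψ₂ = 0.807
  ψ₂ = 0.807: g = 0.0113, g' = -0.520 → ψ₂ = 0.829
  ψ₂ = 0.829: g = -0.0000, g' = -0.523 → ψ₂ = 0.828
Converged at ψ₂ = 0.828.
  carbon tetrachloride: x = 0.059, y = 0.162
  benzene: x = 0.191, y = 0.446
  n-octane: x = 0.751, y = 0.391

y_benzene (drum 2) = 0.446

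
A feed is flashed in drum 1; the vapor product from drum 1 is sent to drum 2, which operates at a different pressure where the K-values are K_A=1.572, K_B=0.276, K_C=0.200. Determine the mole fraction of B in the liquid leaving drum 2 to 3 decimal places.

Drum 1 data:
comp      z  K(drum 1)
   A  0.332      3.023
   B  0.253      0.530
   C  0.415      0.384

x_B (drum 2) = 0.188

Drum 1:
Material balance + equilibrium reduce to Σ zᵢ(Kᵢ−1)/(1+ψ₁(Kᵢ−1)) = 0.
Feasibility: ΣzᵢKᵢ = 1.297, Σzᵢ/Kᵢ = 1.668 — both > 1, two phases present.
Iterate (Newton) starting at ψ₁ = 0.48:
  ψ₁ = 0.480: g = -0.1758, g' = -0.760 → ψ₁ = 0.249
  ψ₁ = 0.249: g = 0.0102, g' = -0.892 → ψ₁ = 0.260
Converged at ψ₁ = 0.260.
Drum-1 compositions:
  A: x = 0.217, y = 0.657
  B: x = 0.288, y = 0.153
  C: x = 0.494, y = 0.190
Drum-2 feed = drum-1 vapor: z₂ = (0.6574, 0.1528, 0.1898).
Drum 2:
Newton–Raphson from ψ₂ = 0.7:
  ψ₂ = 0.700: g = -0.3008, g' = -1.066 → ψ₂ = 0.418
  ψ₂ = 0.418: g = -0.0832, g' = -0.579 → ψ₂ = 0.274
  ψ₂ = 0.274: g = -0.0074, g' = -0.485 → ψ₂ = 0.259
Converged at ψ₂ = 0.259.
  A: x = 0.573, y = 0.900
  B: x = 0.188, y = 0.052
  C: x = 0.239, y = 0.048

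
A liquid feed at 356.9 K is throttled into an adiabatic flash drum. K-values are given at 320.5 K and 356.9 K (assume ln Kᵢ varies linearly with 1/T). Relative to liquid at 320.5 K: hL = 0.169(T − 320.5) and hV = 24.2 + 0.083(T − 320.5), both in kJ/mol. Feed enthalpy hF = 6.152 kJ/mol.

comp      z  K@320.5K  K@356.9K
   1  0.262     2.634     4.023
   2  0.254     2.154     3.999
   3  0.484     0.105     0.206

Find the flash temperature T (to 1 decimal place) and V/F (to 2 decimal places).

Adiabatic flash: solve Rachford–Rice at each trial T, then check hF = ψ·hV(T) + (1−ψ)·hL(T).
  T = 320.5 K: K = (2.634, 2.154, 0.105), RR gives ψ = 0.228, H_out = 5.512 kJ/mol
  T = 356.9 K: K = (4.023, 3.999, 0.206), RR gives ψ = 0.489, H_out = 16.458 kJ/mol
  T = 338.7 K: K = (3.292, 2.984, 0.150), RR gives ψ = 0.380, H_out = 11.683 kJ/mol
  T = 329.6 K: K = (2.954, 2.547, 0.126), RR gives ψ = 0.313, H_out = 8.869 kJ/mol
  T = 325.1 K: K = (2.793, 2.347, 0.115), RR gives ψ = 0.274, H_out = 7.295 kJ/mol
  T = 322.8 K: K = (2.713, 2.249, 0.110), RR gives ψ = 0.252, H_out = 6.429 kJ/mol
Linear interpolation between T = 320.5 (H_out = 5.512) and T = 322.8 (H_out = 6.429) on hF = 6.152 gives T ≈ 322.1 K, at which ψ = 0.24.

T = 322.1 K, V/F = 0.24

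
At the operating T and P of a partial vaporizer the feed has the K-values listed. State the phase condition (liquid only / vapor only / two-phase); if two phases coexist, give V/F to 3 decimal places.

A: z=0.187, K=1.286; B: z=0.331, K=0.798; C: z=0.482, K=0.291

liquid only

ΣzᵢKᵢ = 0.645; Σzᵢ/Kᵢ = 2.217.
Since ΣzᵢKᵢ < 1 the mixture is below its bubble point — single liquid phase.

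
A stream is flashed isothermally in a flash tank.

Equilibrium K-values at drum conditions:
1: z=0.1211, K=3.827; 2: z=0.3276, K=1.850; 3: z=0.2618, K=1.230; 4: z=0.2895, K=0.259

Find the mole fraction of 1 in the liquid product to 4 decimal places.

Rachford–Rice: g(β) = Σ zᵢ(Kᵢ−1)/(1+β(Kᵢ−1)) = 0.
g(0) = ΣzᵢKᵢ − 1 = 0.4665 and g(1) = 1 − Σzᵢ/Kᵢ = -0.5393, so a root lies in (0, 1).
Newton iteration, β⁰ = 0.5:
  β = 0.5000: g = 0.05048, g' = -0.6950 → β = 0.5726
  β = 0.5726: g = -0.00141, g' = -0.7387 → β = 0.5707
Converged at β = 0.5707.
Compositions from xᵢ = zᵢ/(1+β(Kᵢ−1)), yᵢ = Kᵢxᵢ:
  1: x = 0.0463, y = 0.1773
  2: x = 0.2206, y = 0.4081
  3: x = 0.2314, y = 0.2846
  4: x = 0.5017, y = 0.1299

x_1 = 0.0463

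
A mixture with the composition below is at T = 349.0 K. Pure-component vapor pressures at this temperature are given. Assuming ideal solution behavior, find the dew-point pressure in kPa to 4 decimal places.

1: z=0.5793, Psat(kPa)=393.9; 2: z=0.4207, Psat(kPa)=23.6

At the dew point ψ → 1, so Σzᵢ/Kᵢ = 1 with Kᵢ = Pᵢˢᵃᵗ/P ⇒ 1/P = Σzᵢ/Pᵢˢᵃᵗ.
1/P = 0.5793/393.9 + 0.4207/23.6 = 0.0192969 ⇒ P = 51.8217 kPa

Pdew = 51.8217 kPa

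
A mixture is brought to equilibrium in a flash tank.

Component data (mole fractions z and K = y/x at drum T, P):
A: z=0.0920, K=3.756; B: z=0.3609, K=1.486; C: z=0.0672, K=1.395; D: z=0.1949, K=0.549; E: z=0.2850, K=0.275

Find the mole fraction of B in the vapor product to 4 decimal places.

Rachford–Rice: g(V/F) = Σ zᵢ(Kᵢ−1)/(1+V/F(Kᵢ−1)) = 0.
Feasibility: ΣzᵢKᵢ = 1.1610, Σzᵢ/Kᵢ = 1.7069 — both > 1, two phases present.
Newton iteration, V/F⁰ = 0.43:
  V/F = 0.4300: g = -0.12546, g' = -0.5896 → V/F = 0.2172
  V/F = 0.2172: g = -0.00099, g' = -0.6118 → V/F = 0.2156
Converged at V/F = 0.2156.
Compositions from xᵢ = zᵢ/(1+V/F(Kᵢ−1)), yᵢ = Kᵢxᵢ:
  A: x = 0.0577, y = 0.2168
  B: x = 0.3267, y = 0.4854
  C: x = 0.0619, y = 0.0864
  D: x = 0.2159, y = 0.1185
  E: x = 0.3378, y = 0.0929

y_B = 0.4854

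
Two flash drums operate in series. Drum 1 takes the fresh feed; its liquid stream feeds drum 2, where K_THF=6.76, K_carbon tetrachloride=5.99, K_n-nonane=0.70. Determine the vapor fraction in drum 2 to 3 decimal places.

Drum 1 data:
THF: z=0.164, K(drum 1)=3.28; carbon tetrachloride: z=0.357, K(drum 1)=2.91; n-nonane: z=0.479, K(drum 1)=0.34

V/F (drum 2) = 0.676

Drum 1:
Let ψ₁ = V/F and solve Σ zᵢ(Kᵢ−1)/(1+ψ₁(Kᵢ−1)) = 0.
g(0) = ΣzᵢKᵢ − 1 = 0.740 and g(1) = 1 − Σzᵢ/Kᵢ = -0.582, so a root lies in (0, 1).
Newton–Raphson from ψ₁ = 0.5:
  ψ₁ = 0.500: g = 0.0517, g' = -0.992 → ψ₁ = 0.552
Converged at ψ₁ = 0.552.
Drum-1 compositions:
  THF: x = 0.073, y = 0.238
  carbon tetrachloride: x = 0.174, y = 0.506
  n-nonane: x = 0.754, y = 0.256
Drum-2 feed = drum-1 liquid: z₂ = (0.0726, 0.1738, 0.7536).
Drum 2:
Let ψ₂ = V/F and solve Σ zᵢ(Kᵢ−1)/(1+ψ₂(Kᵢ−1)) = 0.
Check two-phase: ΣzᵢKᵢ = 2.059 > 1 and Σzᵢ/Kᵢ = 1.116 > 1, so g(0) = 1.059 > 0 and g(1) = -0.116 < 0.
Newton iteration, ψ₂⁰ = 0.36:
  ψ₂ = 0.360: g = 0.1926, g' = -0.893 → ψ₂ = 0.576
  ψ₂ = 0.576: g = 0.0475, g' = -0.517 → ψ₂ = 0.668
  ψ₂ = 0.668: g = 0.0038, g' = -0.439 → ψ₂ = 0.676
Converged at ψ₂ = 0.676.
  THF: x = 0.015, y = 0.100
  carbon tetrachloride: x = 0.040, y = 0.238
  n-nonane: x = 0.945, y = 0.662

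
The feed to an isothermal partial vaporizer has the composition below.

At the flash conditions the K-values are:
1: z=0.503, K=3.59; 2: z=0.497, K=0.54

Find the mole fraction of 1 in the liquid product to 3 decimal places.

Rachford–Rice: g(ψ) = Σ zᵢ(Kᵢ−1)/(1+ψ(Kᵢ−1)) = 0.
Check two-phase: ΣzᵢKᵢ = 2.074 > 1 and Σzᵢ/Kᵢ = 1.060 > 1, so g(0) = 1.074 > 0 and g(1) = -0.060 < 0.
Newton iteration, ψ⁰ = 0.59:
  ψ = 0.590: g = 0.2015, g' = -0.726 → ψ = 0.868
  ψ = 0.868: g = 0.0208, g' = -0.611 → ψ = 0.902
Converged at ψ = 0.902.
Compositions from xᵢ = zᵢ/(1+ψ(Kᵢ−1)), yᵢ = Kᵢxᵢ:
  1: x = 0.151, y = 0.541
  2: x = 0.849, y = 0.459

x_1 = 0.151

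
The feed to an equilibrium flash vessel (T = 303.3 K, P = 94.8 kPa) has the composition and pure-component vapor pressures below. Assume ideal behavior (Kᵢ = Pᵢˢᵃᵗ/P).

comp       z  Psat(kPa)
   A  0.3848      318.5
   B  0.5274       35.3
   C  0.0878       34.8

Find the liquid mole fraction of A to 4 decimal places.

Raoult's law: Kᵢ = Pᵢˢᵃᵗ/P = Pᵢˢᵃᵗ/94.8.
  K_A = 318.5/94.8 = 3.359705, K_B = 35.3/94.8 = 0.372363, K_C = 34.8/94.8 = 0.367089
Let ψ = V/F and solve Σ zᵢ(Kᵢ−1)/(1+ψ(Kᵢ−1)) = 0.
g(0) = ΣzᵢKᵢ − 1 = 0.5214 and g(1) = 1 − Σzᵢ/Kᵢ = -0.7701, so a root lies in (0, 1).
Newton iteration, ψ⁰ = 0.5:
  ψ = 0.5000: g = -0.14715, g' = -0.9674 → ψ = 0.3479
  ψ = 0.3479: g = 0.00391, g' = -1.0441 → ψ = 0.3516
Converged at ψ = 0.3516.
Compositions from xᵢ = zᵢ/(1+ψ(Kᵢ−1)), yᵢ = Kᵢxᵢ:
  A: x = 0.2103, y = 0.7065
  B: x = 0.6768, y = 0.2520
  C: x = 0.1129, y = 0.0415

x_A = 0.2103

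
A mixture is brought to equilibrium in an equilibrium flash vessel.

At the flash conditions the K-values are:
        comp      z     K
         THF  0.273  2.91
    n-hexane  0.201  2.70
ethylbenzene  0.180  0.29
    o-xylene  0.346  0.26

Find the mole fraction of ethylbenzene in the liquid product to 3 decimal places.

Newton iteration, ψ⁰ = 0.56:
  ψ = 0.560: g = -0.2224, g' = -1.188 → ψ = 0.373
  ψ = 0.373: g = -0.0136, g' = -1.087 → ψ = 0.360
Converged at ψ = 0.360.
Compositions from xᵢ = zᵢ/(1+ψ(Kᵢ−1)), yᵢ = Kᵢxᵢ:
  THF: x = 0.162, y = 0.471
  n-hexane: x = 0.125, y = 0.337
  ethylbenzene: x = 0.242, y = 0.070
  o-xylene: x = 0.472, y = 0.123

x_ethylbenzene = 0.242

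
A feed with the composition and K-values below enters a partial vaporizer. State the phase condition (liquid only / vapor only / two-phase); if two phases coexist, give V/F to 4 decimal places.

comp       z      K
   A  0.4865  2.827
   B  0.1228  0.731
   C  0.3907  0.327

two-phase, V/F = 0.5350

ΣzᵢKᵢ = 1.5929; Σzᵢ/Kᵢ = 1.5349.
Both exceed 1, so a two-phase solution exists.
Iterate (Newton) starting at ψ = 0.32:
  ψ = 0.3200: g = 0.18965, g' = -0.9448 → ψ = 0.5207
  ψ = 0.5207: g = 0.01226, g' = -0.8579 → ψ = 0.5350
Converged at ψ = 0.5350.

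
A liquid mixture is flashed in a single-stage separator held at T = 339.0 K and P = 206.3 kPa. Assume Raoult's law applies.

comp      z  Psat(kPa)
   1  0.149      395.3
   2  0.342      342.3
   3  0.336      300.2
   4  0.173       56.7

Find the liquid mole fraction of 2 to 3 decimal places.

Raoult's law: Kᵢ = Pᵢˢᵃᵗ/P = Pᵢˢᵃᵗ/206.3.
  K_1 = 395.3/206.3 = 1.91614, K_2 = 342.3/206.3 = 1.65923, K_3 = 300.2/206.3 = 1.45516, K_4 = 56.7/206.3 = 0.27484
Rachford–Rice: g(V/F) = Σ zᵢ(Kᵢ−1)/(1+V/F(Kᵢ−1)) = 0.
g(0) = ΣzᵢKᵢ − 1 = 0.389 and g(1) = 1 − Σzᵢ/Kᵢ = -0.144, so a root lies in (0, 1).
Iterate (Newton) starting at V/F = 0.69:
  V/F = 0.690: g = 0.1039, g' = -0.522 → V/F = 0.889
  V/F = 0.889: g = -0.0269, g' = -0.853 → V/F = 0.858
  V/F = 0.858: g = -0.0013, g' = -0.772 → V/F = 0.856
Converged at V/F = 0.856.
Compositions from xᵢ = zᵢ/(1+V/F(Kᵢ−1)), yᵢ = Kᵢxᵢ:
  1: x = 0.084, y = 0.160
  2: x = 0.219, y = 0.363
  3: x = 0.242, y = 0.352
  4: x = 0.456, y = 0.125

x_2 = 0.219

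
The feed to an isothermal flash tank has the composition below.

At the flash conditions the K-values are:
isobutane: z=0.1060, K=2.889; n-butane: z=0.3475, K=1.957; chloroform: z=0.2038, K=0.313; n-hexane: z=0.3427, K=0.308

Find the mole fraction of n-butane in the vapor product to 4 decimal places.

Material balance + equilibrium reduce to Σ zᵢ(Kᵢ−1)/(1+V/F(Kᵢ−1)) = 0.
Feasibility: ΣzᵢKᵢ = 1.1556, Σzᵢ/Kᵢ = 1.9780 — both > 1, two phases present.
Iterate (Newton) starting at V/F = 0.54:
  V/F = 0.5400: g = -0.28285, g' = -0.8925 → V/F = 0.2231
  V/F = 0.2231: g = -0.03087, g' = -0.7670 → V/F = 0.1828
  V/F = 0.1828: g = 0.00025, g' = -0.7804 → V/F = 0.1831
Converged at V/F = 0.1831.
Compositions from xᵢ = zᵢ/(1+V/F(Kᵢ−1)), yᵢ = Kᵢxᵢ:
  isobutane: x = 0.0788, y = 0.2275
  n-butane: x = 0.2957, y = 0.5786
  chloroform: x = 0.2331, y = 0.0730
  n-hexane: x = 0.3924, y = 0.1209

y_n-butane = 0.5786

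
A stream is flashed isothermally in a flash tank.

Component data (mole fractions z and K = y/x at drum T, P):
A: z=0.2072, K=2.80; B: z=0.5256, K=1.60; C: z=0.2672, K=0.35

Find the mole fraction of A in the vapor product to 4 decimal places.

Rachford–Rice: g(β) = Σ zᵢ(Kᵢ−1)/(1+β(Kᵢ−1)) = 0.
g(0) = ΣzᵢKᵢ − 1 = 0.5146 and g(1) = 1 − Σzᵢ/Kᵢ = -0.1659, so a root lies in (0, 1).
Newton iteration, β⁰ = 0.5:
  β = 0.5000: g = 0.18158, g' = -0.5457 → β = 0.8327
  β = 0.8327: g = -0.01908, g' = -0.7281 → β = 0.8065
  β = 0.8065: g = -0.00043, g' = -0.6964 → β = 0.8059
Converged at β = 0.8059.
Compositions from xᵢ = zᵢ/(1+β(Kᵢ−1)), yᵢ = Kᵢxᵢ:
  A: x = 0.0845, y = 0.2367
  B: x = 0.3543, y = 0.5669
  C: x = 0.5612, y = 0.1964

y_A = 0.2367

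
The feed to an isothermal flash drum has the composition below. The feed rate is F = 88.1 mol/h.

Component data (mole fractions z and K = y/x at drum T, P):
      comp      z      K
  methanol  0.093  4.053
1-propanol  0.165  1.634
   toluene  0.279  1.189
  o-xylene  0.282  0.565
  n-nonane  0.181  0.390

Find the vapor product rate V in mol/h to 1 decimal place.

Rachford–Rice: g(β) = Σ zᵢ(Kᵢ−1)/(1+β(Kᵢ−1)) = 0.
Check two-phase: ΣzᵢKᵢ = 1.208 > 1 and Σzᵢ/Kᵢ = 1.322 > 1, so g(0) = 0.208 > 0 and g(1) = -0.322 < 0.
Newton–Raphson from β = 0.5:
  β = 0.500: g = -0.0756, g' = -0.409 → β = 0.315
  β = 0.315: g = 0.0029, g' = -0.455 → β = 0.321
Converged at β = 0.321.
Then V = β·F = 0.3214·88.1 = 28.3 mol/h and L = F − V = 59.8 mol/h.

V = 28.3 mol/h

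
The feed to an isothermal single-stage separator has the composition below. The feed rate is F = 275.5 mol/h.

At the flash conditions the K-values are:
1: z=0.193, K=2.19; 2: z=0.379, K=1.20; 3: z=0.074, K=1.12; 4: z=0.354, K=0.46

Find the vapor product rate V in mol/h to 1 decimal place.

V = 101.6 mol/h

Material balance + equilibrium reduce to Σ zᵢ(Kᵢ−1)/(1+V/F(Kᵢ−1)) = 0.
Check two-phase: ΣzᵢKᵢ = 1.123 > 1 and Σzᵢ/Kᵢ = 1.240 > 1, so g(0) = 0.123 > 0 and g(1) = -0.240 < 0.
Newton iteration, V/F⁰ = 0.59:
  V/F = 0.590: g = -0.0695, g' = -0.330 → V/F = 0.379
  V/F = 0.379: g = -0.0032, g' = -0.307 → V/F = 0.369
Converged at V/F = 0.369.
Then V = V/F·F = 0.3689·275.5 = 101.6 mol/h and L = F − V = 173.9 mol/h.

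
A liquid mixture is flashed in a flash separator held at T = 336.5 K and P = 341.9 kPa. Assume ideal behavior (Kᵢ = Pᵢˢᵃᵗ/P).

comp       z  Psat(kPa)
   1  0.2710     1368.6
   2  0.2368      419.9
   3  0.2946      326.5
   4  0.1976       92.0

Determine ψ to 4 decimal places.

ψ = 0.6993

Raoult's law: Kᵢ = Pᵢˢᵃᵗ/P = Pᵢˢᵃᵗ/341.9.
  K_1 = 1368.6/341.9 = 4.002925, K_2 = 419.9/341.9 = 1.228137, K_3 = 326.5/341.9 = 0.954958, K_4 = 92.0/341.9 = 0.269085
Rachford–Rice: g(ψ) = Σ zᵢ(Kᵢ−1)/(1+ψ(Kᵢ−1)) = 0.
Feasibility: ΣzᵢKᵢ = 1.7101, Σzᵢ/Kᵢ = 1.3033 — both > 1, two phases present.
Newton–Raphson from ψ = 0.69:
  ψ = 0.6900: g = 0.00650, g' = -0.6985 → ψ = 0.6993
Converged at ψ = 0.6993.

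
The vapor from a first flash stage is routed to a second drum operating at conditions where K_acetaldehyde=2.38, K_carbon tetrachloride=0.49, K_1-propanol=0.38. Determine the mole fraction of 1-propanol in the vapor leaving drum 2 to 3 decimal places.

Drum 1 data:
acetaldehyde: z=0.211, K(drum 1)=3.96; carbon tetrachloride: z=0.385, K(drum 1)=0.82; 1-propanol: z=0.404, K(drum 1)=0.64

y_1-propanol (drum 2) = 0.129

Drum 1:
Rachford–Rice: g(ψ₁) = Σ zᵢ(Kᵢ−1)/(1+ψ₁(Kᵢ−1)) = 0.
Check two-phase: ΣzᵢKᵢ = 1.410 > 1 and Σzᵢ/Kᵢ = 1.154 > 1, so g(0) = 0.410 > 0 and g(1) = -0.154 < 0.
Newton iteration, ψ₁⁰ = 0.5:
  ψ₁ = 0.500: g = -0.0017, g' = -0.394 → ψ₁ = 0.496
Converged at ψ₁ = 0.496.
Drum-1 compositions:
  acetaldehyde: x = 0.086, y = 0.339
  carbon tetrachloride: x = 0.423, y = 0.347
  1-propanol: x = 0.492, y = 0.315
Drum-2 feed = drum-1 vapor: z₂ = (0.3386, 0.3466, 0.3147).
Drum 2:
Rachford–Rice: g(ψ₂) = Σ zᵢ(Kᵢ−1)/(1+ψ₂(Kᵢ−1)) = 0.
Feasibility: ΣzᵢKᵢ = 1.095, Σzᵢ/Kᵢ = 1.678 — both > 1, two phases present.
Newton iteration, ψ₂⁰ = 0.36:
  ψ₂ = 0.360: g = -0.1555, g' = -0.624 → ψ₂ = 0.111
  ψ₂ = 0.111: g = 0.0086, g' = -0.726 → ψ₂ = 0.122
  ψ₂ = 0.122: g = 0.0001, g' = -0.716 → ψ₂ = 0.123
Converged at ψ₂ = 0.123.
  acetaldehyde: x = 0.290, y = 0.689
  carbon tetrachloride: x = 0.370, y = 0.181
  1-propanol: x = 0.341, y = 0.129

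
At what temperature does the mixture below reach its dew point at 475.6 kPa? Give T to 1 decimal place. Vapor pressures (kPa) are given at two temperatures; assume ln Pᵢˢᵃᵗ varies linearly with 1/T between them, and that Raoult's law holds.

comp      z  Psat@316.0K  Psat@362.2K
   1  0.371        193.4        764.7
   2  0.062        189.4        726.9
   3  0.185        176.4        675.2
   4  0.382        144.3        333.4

Dew-point temperature: Σzᵢ·P/Pᵢˢᵃᵗ(T) = 1. Interpolate ln Pᵢˢᵃᵗ = aᵢ + bᵢ/T.
  T = 316.0 K: ΣzᵢP/Pᵢˢᵃᵗ = 2.8259
  T = 362.2 K: ΣzᵢP/Pᵢˢᵃᵗ = 0.9465
  T = 339.1 K: ΣzᵢP/Pᵢˢᵃᵗ = 1.5623
  T = 350.6 K: ΣzᵢP/Pᵢˢᵃᵗ = 1.2051
  T = 356.4 K: ΣzᵢP/Pᵢˢᵃᵗ = 1.0655
  T = 359.3 K: ΣzᵢP/Pᵢˢᵃᵗ = 1.0037
Interpolating between 359.3 K and 362.2 K gives T ≈ 359.5 K.

T = 359.5 K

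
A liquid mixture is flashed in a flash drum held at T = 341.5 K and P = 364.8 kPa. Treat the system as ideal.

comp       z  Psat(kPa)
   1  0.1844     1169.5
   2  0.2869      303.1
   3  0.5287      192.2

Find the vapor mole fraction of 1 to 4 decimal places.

y_1 = 0.4595

Raoult's law: Kᵢ = Pᵢˢᵃᵗ/P = Pᵢˢᵃᵗ/364.8.
  K_1 = 1169.5/364.8 = 3.205866, K_2 = 303.1/364.8 = 0.830866, K_3 = 192.2/364.8 = 0.526864
Newton iteration, ψ⁰ = 0.5:
  ψ = 0.5000: g = -0.18724, g' = -0.4158 → ψ = 0.0496
  ψ = 0.0496: g = 0.06153, g' = -0.8614 → ψ = 0.1211
  ψ = 0.1211: g = 0.00615, g' = -0.7006 → ψ = 0.1298
  ψ = 0.1298: g = 0.00007, g' = -0.6851 → ψ = 0.1299
Converged at ψ = 0.1299.
Compositions from xᵢ = zᵢ/(1+ψ(Kᵢ−1)), yᵢ = Kᵢxᵢ:
  1: x = 0.1433, y = 0.4595
  2: x = 0.2933, y = 0.2437
  3: x = 0.5633, y = 0.2968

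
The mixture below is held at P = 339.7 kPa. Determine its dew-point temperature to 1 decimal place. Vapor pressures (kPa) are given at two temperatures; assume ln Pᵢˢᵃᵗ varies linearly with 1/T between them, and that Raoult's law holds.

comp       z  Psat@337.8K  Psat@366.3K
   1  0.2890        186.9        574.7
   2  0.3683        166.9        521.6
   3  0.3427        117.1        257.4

T = 361.6 K

Dew-point temperature: Σzᵢ·P/Pᵢˢᵃᵗ(T) = 1. Interpolate ln Pᵢˢᵃᵗ = aᵢ + bᵢ/T.
  T = 337.8 K: ΣzᵢP/Pᵢˢᵃᵗ = 2.2690
  T = 366.3 K: ΣzᵢP/Pᵢˢᵃᵗ = 0.8630
  T = 352.1 K: ΣzᵢP/Pᵢˢᵃᵗ = 1.3648
  T = 359.2 K: ΣzᵢP/Pᵢˢᵃᵗ = 1.0794
  T = 362.8 K: ΣzᵢP/Pᵢˢᵃᵗ = 0.9624
  T = 361.0 K: ΣzᵢP/Pᵢˢᵃᵗ = 1.0189
Interpolating between 361.0 K and 362.8 K gives T ≈ 361.6 K.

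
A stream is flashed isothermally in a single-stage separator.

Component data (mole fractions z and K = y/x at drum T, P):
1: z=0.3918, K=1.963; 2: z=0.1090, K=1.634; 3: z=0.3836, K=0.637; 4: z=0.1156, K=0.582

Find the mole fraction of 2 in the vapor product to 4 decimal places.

Rachford–Rice: g(ψ) = Σ zᵢ(Kᵢ−1)/(1+ψ(Kᵢ−1)) = 0.
Feasibility: ΣzᵢKᵢ = 1.2588, Σzᵢ/Kᵢ = 1.0671 — both > 1, two phases present.
Iterate (Newton) starting at ψ = 0.5:
  ψ = 0.5000: g = 0.07594, g' = -0.2985 → ψ = 0.7544
  ψ = 0.7544: g = 0.00296, g' = -0.2809 → ψ = 0.7649
Converged at ψ = 0.7649.
Compositions from xᵢ = zᵢ/(1+ψ(Kᵢ−1)), yᵢ = Kᵢxᵢ:
  1: x = 0.2256, y = 0.4429
  2: x = 0.0734, y = 0.1199
  3: x = 0.5311, y = 0.3383
  4: x = 0.1699, y = 0.0989

y_2 = 0.1199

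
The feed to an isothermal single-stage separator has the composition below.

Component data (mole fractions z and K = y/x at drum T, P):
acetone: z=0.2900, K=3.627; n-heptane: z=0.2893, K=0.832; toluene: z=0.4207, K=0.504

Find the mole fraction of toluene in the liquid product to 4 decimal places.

x_toluene = 0.5586

Let ψ = V/F and solve Σ zᵢ(Kᵢ−1)/(1+ψ(Kᵢ−1)) = 0.
Check two-phase: ΣzᵢKᵢ = 1.5046 > 1 and Σzᵢ/Kᵢ = 1.2624 > 1, so g(0) = 0.5046 > 0 and g(1) = -0.2624 < 0.
Iterate (Newton) starting at ψ = 0.5:
  ψ = 0.5000: g = -0.00124, g' = -0.5667 → ψ = 0.4978
Converged at ψ = 0.4978.
Compositions from xᵢ = zᵢ/(1+ψ(Kᵢ−1)), yᵢ = Kᵢxᵢ:
  acetone: x = 0.1257, y = 0.4558
  n-heptane: x = 0.3157, y = 0.2627
  toluene: x = 0.5586, y = 0.2816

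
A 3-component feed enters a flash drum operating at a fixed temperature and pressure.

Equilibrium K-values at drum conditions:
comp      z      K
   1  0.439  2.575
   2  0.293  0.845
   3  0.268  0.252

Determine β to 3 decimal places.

β = 0.524

Newton iteration, β⁰ = 0.5:
  β = 0.500: g = 0.0174, g' = -0.732 → β = 0.524
Converged at β = 0.524.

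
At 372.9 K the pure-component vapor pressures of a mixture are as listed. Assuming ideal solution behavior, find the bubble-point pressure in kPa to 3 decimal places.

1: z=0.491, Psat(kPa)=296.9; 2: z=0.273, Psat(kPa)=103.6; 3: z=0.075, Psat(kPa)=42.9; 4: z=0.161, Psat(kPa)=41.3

At the bubble point ψ → 0, so ΣzᵢKᵢ = 1 with Kᵢ = Pᵢˢᵃᵗ/P ⇒ P = ΣzᵢPᵢˢᵃᵗ.
P = 0.491·296.9 + 0.273·103.6 + 0.075·42.9 + 0.161·41.3 = 183.927 kPa

Pbub = 183.927 kPa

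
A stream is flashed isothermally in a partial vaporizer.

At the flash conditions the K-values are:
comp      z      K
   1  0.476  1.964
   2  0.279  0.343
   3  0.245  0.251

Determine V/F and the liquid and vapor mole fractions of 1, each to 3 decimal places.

V/F = 0.136, x_1 = 0.421, y_1 = 0.826

Newton iteration, V/F⁰ = 0.63:
  V/F = 0.630: g = -0.3747, g' = -1.015 → V/F = 0.261
  V/F = 0.261: g = -0.0825, g' = -0.670 → V/F = 0.138
  V/F = 0.138: g = -0.0010, g' = -0.661 → V/F = 0.136
Converged at V/F = 0.136.
Compositions from xᵢ = zᵢ/(1+V/F(Kᵢ−1)), yᵢ = Kᵢxᵢ:
  1: x = 0.421, y = 0.826
  2: x = 0.306, y = 0.105
  3: x = 0.273, y = 0.068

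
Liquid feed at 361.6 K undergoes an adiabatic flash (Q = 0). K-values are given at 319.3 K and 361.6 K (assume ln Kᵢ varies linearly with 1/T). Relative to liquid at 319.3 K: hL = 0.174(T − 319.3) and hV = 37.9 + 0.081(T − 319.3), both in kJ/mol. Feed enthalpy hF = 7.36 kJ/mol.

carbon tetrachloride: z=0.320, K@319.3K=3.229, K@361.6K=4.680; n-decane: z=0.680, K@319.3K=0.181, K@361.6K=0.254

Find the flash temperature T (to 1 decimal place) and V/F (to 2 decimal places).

T = 331.6 K, V/F = 0.14

Adiabatic flash: solve Rachford–Rice at each trial T, then check hF = ψ·hV(T) + (1−ψ)·hL(T).
  T = 319.3 K: K = (3.229, 0.181), RR gives ψ = 0.086, H_out = 3.246 kJ/mol
  T = 361.6 K: K = (4.680, 0.254), RR gives ψ = 0.244, H_out = 15.654 kJ/mol
  T = 340.5 K: K = (3.934, 0.217), RR gives ψ = 0.177, H_out = 10.041 kJ/mol
  T = 329.9 K: K = (3.576, 0.199), RR gives ψ = 0.135, H_out = 6.839 kJ/mol
  T = 335.2 K: K = (3.753, 0.208), RR gives ψ = 0.157, H_out = 8.481 kJ/mol
  T = 332.5 K: K = (3.662, 0.203), RR gives ψ = 0.146, H_out = 7.656 kJ/mol
  T = 331.2 K: K = (3.619, 0.201), RR gives ψ = 0.141, H_out = 7.250 kJ/mol
Linear interpolation between T = 331.2 (H_out = 7.250) and T = 332.5 (H_out = 7.656) on hF = 7.36 gives T ≈ 331.6 K, at which ψ = 0.14.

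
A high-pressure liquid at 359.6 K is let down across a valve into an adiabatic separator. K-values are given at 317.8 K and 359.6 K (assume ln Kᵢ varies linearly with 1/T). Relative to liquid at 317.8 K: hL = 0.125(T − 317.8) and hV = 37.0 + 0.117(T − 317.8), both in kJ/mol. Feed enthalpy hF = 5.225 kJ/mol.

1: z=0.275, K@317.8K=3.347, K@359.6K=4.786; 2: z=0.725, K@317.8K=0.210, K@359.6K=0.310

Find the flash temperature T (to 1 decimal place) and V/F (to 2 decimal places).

T = 330.4 K, V/F = 0.10

Adiabatic flash: solve Rachford–Rice at each trial T, then check hF = ψ·hV(T) + (1−ψ)·hL(T).
  T = 317.8 K: K = (3.347, 0.210), RR gives ψ = 0.039, H_out = 1.450 kJ/mol
  T = 359.6 K: K = (4.786, 0.310), RR gives ψ = 0.207, H_out = 12.817 kJ/mol
  T = 338.7 K: K = (4.047, 0.258), RR gives ψ = 0.133, H_out = 7.503 kJ/mol
  T = 328.2 K: K = (3.690, 0.234), RR gives ψ = 0.089, H_out = 4.595 kJ/mol
  T = 333.4 K: K = (3.865, 0.246), RR gives ψ = 0.112, H_out = 6.062 kJ/mol
  T = 330.8 K: K = (3.777, 0.240), RR gives ψ = 0.101, H_out = 5.336 kJ/mol
  T = 329.5 K: K = (3.733, 0.237), RR gives ψ = 0.095, H_out = 4.967 kJ/mol
Linear interpolation between T = 329.5 (H_out = 4.967) and T = 330.8 (H_out = 5.336) on hF = 5.225 gives T ≈ 330.4 K, at which ψ = 0.10.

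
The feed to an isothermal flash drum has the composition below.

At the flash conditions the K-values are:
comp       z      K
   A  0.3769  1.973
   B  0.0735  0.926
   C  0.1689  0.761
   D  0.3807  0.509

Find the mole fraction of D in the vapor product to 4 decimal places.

y_D = 0.2333

Rachford–Rice: g(V/F) = Σ zᵢ(Kᵢ−1)/(1+V/F(Kᵢ−1)) = 0.
Feasibility: ΣzᵢKᵢ = 1.1340, Σzᵢ/Kᵢ = 1.2403 — both > 1, two phases present.
Newton–Raphson from V/F = 0.31:
  V/F = 0.3100: g = 0.01209, g' = -0.3500 → V/F = 0.3446
  V/F = 0.3446: g = 0.00009, g' = -0.3450 → V/F = 0.3448
Converged at V/F = 0.3448.
Compositions from xᵢ = zᵢ/(1+V/F(Kᵢ−1)), yᵢ = Kᵢxᵢ:
  A: x = 0.2822, y = 0.5568
  B: x = 0.0754, y = 0.0698
  C: x = 0.1841, y = 0.1401
  D: x = 0.4583, y = 0.2333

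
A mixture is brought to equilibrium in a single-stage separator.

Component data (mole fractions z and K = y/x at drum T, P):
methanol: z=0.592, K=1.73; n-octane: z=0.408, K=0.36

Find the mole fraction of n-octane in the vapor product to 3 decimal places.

y_n-octane = 0.192

Let ψ = V/F and solve Σ zᵢ(Kᵢ−1)/(1+ψ(Kᵢ−1)) = 0.
g(0) = ΣzᵢKᵢ − 1 = 0.171 and g(1) = 1 − Σzᵢ/Kᵢ = -0.476, so a root lies in (0, 1).
Binary case is linear: z₁(K₁−1)(1+ψ(K₂−1)) + z₂(K₂−1)(1+ψ(K₁−1)) = 0
⇒ ψ = [z₁(K₁−1)+z₂(K₂−1)] / [−(K₁−1)(K₂−1)] = 0.1710/0.4672 = 0.366
Compositions from xᵢ = zᵢ/(1+ψ(Kᵢ−1)), yᵢ = Kᵢxᵢ:
  methanol: x = 0.467, y = 0.808
  n-octane: x = 0.533, y = 0.192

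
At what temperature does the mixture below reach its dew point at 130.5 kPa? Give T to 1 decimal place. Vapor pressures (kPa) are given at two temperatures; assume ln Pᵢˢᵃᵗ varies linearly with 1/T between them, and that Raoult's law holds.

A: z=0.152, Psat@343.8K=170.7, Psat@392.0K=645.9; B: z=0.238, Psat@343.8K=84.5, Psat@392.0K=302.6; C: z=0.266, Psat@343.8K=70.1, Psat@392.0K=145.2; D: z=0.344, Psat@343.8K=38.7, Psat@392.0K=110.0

T = 378.8 K

Dew-point temperature: Σzᵢ·P/Pᵢˢᵃᵗ(T) = 1. Interpolate ln Pᵢˢᵃᵗ = aᵢ + bᵢ/T.
  T = 343.8 K: ΣzᵢP/Pᵢˢᵃᵗ = 2.1390
  T = 392.0 K: ΣzᵢP/Pᵢˢᵃᵗ = 0.7805
  T = 367.9 K: ΣzᵢP/Pᵢˢᵃᵗ = 1.2443
  T = 379.9 K: ΣzᵢP/Pᵢˢᵃᵗ = 0.9782
  T = 373.9 K: ΣzᵢP/Pᵢˢᵃᵗ = 1.1008
  T = 376.9 K: ΣzᵢP/Pᵢˢᵃᵗ = 1.0372
  T = 378.4 K: ΣzᵢP/Pᵢˢᵃᵗ = 1.0071
Interpolating between 378.4 K and 379.9 K gives T ≈ 378.8 K.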